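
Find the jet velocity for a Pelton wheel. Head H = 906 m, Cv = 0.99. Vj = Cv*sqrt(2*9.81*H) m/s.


Vj = 0.99 * sqrt(2*9.81*906) = 131.9924 m/s


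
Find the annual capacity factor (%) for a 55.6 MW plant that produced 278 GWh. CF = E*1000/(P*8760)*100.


CF = 278 * 1000 / (55.6 * 8760) * 100 = 57.0776 %


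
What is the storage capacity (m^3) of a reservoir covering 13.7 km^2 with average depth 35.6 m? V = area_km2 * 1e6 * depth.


V = 13.7 * 1e6 * 35.6 = 4.8772e+08 m^3


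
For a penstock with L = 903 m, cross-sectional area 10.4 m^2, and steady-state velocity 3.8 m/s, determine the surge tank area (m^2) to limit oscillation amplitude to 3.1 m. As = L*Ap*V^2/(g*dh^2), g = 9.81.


As = 903 * 10.4 * 3.8^2 / (9.81 * 3.1^2) = 1438.4537 m^2


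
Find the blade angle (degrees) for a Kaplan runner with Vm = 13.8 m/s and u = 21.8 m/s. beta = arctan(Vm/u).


beta = arctan(13.8 / 21.8) = 32.3349 degrees


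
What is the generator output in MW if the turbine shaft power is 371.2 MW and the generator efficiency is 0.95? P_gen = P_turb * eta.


P_gen = 371.2 * 0.95 = 352.6400 MW


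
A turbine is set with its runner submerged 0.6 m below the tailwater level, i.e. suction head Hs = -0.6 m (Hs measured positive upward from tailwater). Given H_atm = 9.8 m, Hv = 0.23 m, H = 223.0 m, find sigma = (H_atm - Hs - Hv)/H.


sigma = (9.8 - (-0.6) - 0.23) / 223.0 = 0.0456


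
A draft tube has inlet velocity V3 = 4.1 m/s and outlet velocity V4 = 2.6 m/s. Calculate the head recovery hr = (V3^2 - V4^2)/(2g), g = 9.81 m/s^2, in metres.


hr = (4.1^2 - 2.6^2) / (2*9.81) = 0.5122 m


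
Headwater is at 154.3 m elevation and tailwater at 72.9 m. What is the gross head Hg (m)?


Hg = 154.3 - 72.9 = 81.4000 m


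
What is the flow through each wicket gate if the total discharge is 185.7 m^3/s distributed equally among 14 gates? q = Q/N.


q = 185.7 / 14 = 13.2643 m^3/s


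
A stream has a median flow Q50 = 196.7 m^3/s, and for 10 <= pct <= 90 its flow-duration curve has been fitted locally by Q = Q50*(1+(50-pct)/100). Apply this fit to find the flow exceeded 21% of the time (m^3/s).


Q = 196.7 * (1 + (50 - 21)/100) = 253.7430 m^3/s


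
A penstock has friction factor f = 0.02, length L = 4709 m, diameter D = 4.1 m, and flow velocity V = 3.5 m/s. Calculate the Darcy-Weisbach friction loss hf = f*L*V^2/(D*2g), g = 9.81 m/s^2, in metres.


hf = 0.02 * 4709 * 3.5^2 / (4.1 * 2 * 9.81) = 14.3421 m


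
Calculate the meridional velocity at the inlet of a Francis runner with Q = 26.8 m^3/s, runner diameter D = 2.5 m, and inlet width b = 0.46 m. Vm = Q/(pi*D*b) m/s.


Vm = 26.8 / (pi * 2.5 * 0.46) = 7.4180 m/s


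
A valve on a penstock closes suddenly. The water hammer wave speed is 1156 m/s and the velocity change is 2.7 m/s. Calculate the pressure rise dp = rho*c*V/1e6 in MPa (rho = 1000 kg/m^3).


dp = 1000 * 1156 * 2.7 / 1e6 = 3.1212 MPa


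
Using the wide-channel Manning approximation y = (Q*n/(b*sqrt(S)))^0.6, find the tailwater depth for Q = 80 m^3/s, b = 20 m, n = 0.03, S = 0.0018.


y = (80 * 0.03 / (20 * 0.0018^0.5))^0.6 = 1.8661 m


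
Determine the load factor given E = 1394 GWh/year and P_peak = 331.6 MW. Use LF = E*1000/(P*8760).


LF = 1394 * 1000 / (331.6 * 8760) = 0.4799


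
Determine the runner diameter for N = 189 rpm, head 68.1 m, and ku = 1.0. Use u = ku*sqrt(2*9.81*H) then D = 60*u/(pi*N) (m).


u = 1.0 * sqrt(2*9.81*68.1) = 36.5530 m/s
D = 60 * 36.5530 / (pi * 189) = 3.6937 m


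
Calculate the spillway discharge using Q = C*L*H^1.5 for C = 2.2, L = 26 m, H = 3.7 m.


Q = 2.2 * 26 * 3.7^1.5 = 407.0977 m^3/s


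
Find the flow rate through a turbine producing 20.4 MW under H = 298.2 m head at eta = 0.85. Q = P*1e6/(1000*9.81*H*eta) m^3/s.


Q = 20.4 * 1e6 / (1000 * 9.81 * 298.2 * 0.85) = 8.2042 m^3/s


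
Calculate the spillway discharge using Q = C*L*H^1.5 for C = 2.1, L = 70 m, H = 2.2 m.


Q = 2.1 * 70 * 2.2^1.5 = 479.6797 m^3/s


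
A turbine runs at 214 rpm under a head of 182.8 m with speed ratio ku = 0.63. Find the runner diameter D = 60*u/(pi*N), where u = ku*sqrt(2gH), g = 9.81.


u = 0.63 * sqrt(2*9.81*182.8) = 37.7292 m/s
D = 60 * 37.7292 / (pi * 214) = 3.3672 m


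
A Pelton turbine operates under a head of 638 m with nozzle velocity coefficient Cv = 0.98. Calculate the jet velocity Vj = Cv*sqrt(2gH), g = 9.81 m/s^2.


Vj = 0.98 * sqrt(2*9.81*638) = 109.6443 m/s


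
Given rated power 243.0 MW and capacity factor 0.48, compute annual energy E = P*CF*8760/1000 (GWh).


E = 243.0 * 0.48 * 8760 / 1000 = 1021.7664 GWh


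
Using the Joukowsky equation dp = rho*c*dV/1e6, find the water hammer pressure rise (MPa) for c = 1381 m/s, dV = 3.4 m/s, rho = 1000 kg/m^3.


dp = 1000 * 1381 * 3.4 / 1e6 = 4.6954 MPa


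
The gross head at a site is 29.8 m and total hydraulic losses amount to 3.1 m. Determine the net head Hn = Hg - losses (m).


Hn = 29.8 - 3.1 = 26.7000 m


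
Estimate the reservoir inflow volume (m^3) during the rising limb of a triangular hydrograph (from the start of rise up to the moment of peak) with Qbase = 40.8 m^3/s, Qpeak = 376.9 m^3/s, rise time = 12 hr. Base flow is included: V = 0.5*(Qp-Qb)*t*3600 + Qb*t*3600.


V = 0.5*(376.9 - 40.8)*12*3600 + 40.8*12*3600 = 9.0223e+06 m^3


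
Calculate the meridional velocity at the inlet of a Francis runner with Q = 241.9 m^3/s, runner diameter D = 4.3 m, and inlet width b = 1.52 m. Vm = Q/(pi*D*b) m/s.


Vm = 241.9 / (pi * 4.3 * 1.52) = 11.7808 m/s


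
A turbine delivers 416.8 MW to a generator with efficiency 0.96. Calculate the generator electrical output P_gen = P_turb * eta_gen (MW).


P_gen = 416.8 * 0.96 = 400.1280 MW


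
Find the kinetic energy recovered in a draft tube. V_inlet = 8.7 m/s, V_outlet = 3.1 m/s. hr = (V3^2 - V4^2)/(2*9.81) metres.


hr = (8.7^2 - 3.1^2) / (2*9.81) = 3.3680 m


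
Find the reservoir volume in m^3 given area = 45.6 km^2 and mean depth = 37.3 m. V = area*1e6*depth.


V = 45.6 * 1e6 * 37.3 = 1.7009e+09 m^3


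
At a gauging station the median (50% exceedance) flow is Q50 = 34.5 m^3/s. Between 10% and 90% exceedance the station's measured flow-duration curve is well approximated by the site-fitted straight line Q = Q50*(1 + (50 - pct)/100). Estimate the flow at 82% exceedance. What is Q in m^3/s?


Q = 34.5 * (1 + (50 - 82)/100) = 23.4600 m^3/s


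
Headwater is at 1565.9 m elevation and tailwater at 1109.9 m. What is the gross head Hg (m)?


Hg = 1565.9 - 1109.9 = 456.0000 m


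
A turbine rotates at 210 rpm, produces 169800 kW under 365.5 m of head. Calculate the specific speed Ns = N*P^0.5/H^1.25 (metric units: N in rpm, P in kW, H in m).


Ns = 210 * 169800^0.5 / 365.5^1.25 = 54.1476


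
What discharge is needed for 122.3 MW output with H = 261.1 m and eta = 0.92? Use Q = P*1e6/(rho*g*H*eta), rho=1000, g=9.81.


Q = 122.3 * 1e6 / (1000 * 9.81 * 261.1 * 0.92) = 51.8994 m^3/s


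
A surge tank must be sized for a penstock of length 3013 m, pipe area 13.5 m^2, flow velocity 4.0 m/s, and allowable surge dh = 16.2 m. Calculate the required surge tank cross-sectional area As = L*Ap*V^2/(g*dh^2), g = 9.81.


As = 3013 * 13.5 * 4.0^2 / (9.81 * 16.2^2) = 252.7865 m^2


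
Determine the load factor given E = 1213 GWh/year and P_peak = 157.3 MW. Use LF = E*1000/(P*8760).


LF = 1213 * 1000 / (157.3 * 8760) = 0.8803


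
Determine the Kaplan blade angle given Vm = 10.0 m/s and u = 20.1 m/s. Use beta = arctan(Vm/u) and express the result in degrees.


beta = arctan(10.0 / 20.1) = 26.4509 degrees


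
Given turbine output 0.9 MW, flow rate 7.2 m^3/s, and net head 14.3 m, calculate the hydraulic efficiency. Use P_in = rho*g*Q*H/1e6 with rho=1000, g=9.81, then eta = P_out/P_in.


P_in = 1000 * 9.81 * 7.2 * 14.3 / 1e6 = 1.0100 MW
eta = 0.9 / 1.0100 = 0.8911


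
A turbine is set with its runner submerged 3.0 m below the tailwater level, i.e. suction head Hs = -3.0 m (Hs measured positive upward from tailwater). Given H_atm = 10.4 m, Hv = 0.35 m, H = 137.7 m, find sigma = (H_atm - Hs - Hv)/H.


sigma = (10.4 - (-3.0) - 0.35) / 137.7 = 0.0948


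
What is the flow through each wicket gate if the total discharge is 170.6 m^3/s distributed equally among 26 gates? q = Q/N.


q = 170.6 / 26 = 6.5615 m^3/s


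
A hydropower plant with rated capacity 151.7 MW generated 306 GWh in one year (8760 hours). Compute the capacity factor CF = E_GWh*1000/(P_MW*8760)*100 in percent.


CF = 306 * 1000 / (151.7 * 8760) * 100 = 23.0267 %


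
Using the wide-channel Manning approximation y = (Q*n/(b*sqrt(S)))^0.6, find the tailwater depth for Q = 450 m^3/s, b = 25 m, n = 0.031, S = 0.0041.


y = (450 * 0.031 / (25 * 0.0041^0.5))^0.6 = 3.6656 m


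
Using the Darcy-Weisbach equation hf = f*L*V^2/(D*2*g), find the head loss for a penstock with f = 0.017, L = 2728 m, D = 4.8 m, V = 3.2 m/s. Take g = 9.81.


hf = 0.017 * 2728 * 3.2^2 / (4.8 * 2 * 9.81) = 5.0426 m


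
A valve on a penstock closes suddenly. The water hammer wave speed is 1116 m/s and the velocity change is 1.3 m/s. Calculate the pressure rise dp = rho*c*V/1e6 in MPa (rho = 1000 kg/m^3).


dp = 1000 * 1116 * 1.3 / 1e6 = 1.4508 MPa


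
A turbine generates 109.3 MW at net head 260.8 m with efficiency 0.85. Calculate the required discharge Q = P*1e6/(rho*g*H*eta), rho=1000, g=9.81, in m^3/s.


Q = 109.3 * 1e6 / (1000 * 9.81 * 260.8 * 0.85) = 50.2602 m^3/s


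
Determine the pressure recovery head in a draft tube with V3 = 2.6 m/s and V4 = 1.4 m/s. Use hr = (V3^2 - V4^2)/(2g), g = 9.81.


hr = (2.6^2 - 1.4^2) / (2*9.81) = 0.2446 m


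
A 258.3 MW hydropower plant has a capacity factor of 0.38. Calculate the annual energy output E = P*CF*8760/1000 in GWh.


E = 258.3 * 0.38 * 8760 / 1000 = 859.8290 GWh


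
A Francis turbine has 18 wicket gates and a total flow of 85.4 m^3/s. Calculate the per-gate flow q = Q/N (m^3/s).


q = 85.4 / 18 = 4.7444 m^3/s


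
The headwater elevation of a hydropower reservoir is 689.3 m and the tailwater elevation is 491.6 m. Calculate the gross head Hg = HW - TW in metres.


Hg = 689.3 - 491.6 = 197.7000 m


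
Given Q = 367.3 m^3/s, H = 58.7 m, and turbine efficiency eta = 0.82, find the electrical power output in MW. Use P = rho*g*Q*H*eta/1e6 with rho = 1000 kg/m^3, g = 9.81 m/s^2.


P = 1000 * 9.81 * 367.3 * 58.7 * 0.82 / 1e6 = 173.4371 MW


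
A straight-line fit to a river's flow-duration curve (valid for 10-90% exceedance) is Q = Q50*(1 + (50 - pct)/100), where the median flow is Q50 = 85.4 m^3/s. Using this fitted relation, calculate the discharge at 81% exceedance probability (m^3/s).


Q = 85.4 * (1 + (50 - 81)/100) = 58.9260 m^3/s


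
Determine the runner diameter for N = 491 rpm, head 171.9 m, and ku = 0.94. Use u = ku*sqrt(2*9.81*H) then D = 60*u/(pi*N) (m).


u = 0.94 * sqrt(2*9.81*171.9) = 54.5903 m/s
D = 60 * 54.5903 / (pi * 491) = 2.1234 m


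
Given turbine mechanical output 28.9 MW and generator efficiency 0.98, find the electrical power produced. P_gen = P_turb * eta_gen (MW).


P_gen = 28.9 * 0.98 = 28.3220 MW


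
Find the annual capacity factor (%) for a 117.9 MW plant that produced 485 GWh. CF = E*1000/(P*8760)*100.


CF = 485 * 1000 / (117.9 * 8760) * 100 = 46.9595 %


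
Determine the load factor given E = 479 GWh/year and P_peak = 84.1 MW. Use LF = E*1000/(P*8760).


LF = 479 * 1000 / (84.1 * 8760) = 0.6502


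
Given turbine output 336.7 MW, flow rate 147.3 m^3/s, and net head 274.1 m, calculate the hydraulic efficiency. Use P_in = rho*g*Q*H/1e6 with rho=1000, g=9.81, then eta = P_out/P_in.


P_in = 1000 * 9.81 * 147.3 * 274.1 / 1e6 = 396.0781 MW
eta = 336.7 / 396.0781 = 0.8501


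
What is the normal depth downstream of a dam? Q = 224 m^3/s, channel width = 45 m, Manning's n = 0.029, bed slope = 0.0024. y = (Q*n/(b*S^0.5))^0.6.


y = (224 * 0.029 / (45 * 0.0024^0.5))^0.6 = 1.9125 m


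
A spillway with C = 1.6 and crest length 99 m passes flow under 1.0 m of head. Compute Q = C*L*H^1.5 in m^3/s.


Q = 1.6 * 99 * 1.0^1.5 = 158.4000 m^3/s


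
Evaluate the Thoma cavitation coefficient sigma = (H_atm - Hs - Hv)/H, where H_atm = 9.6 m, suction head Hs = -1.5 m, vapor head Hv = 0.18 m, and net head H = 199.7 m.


sigma = (9.6 - (-1.5) - 0.18) / 199.7 = 0.0547


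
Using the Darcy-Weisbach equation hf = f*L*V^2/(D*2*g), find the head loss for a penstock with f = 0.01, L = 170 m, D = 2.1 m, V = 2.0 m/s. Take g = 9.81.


hf = 0.01 * 170 * 2.0^2 / (2.1 * 2 * 9.81) = 0.1650 m


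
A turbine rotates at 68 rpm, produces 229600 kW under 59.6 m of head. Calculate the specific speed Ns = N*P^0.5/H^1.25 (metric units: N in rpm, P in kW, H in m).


Ns = 68 * 229600^0.5 / 59.6^1.25 = 196.7601


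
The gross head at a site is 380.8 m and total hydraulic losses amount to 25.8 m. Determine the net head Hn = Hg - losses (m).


Hn = 380.8 - 25.8 = 355.0000 m


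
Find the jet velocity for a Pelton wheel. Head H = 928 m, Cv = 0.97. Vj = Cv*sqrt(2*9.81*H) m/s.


Vj = 0.97 * sqrt(2*9.81*928) = 130.8866 m/s


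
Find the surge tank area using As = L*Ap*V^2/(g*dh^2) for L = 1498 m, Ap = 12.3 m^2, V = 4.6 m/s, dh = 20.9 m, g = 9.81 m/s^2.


As = 1498 * 12.3 * 4.6^2 / (9.81 * 20.9^2) = 90.9853 m^2


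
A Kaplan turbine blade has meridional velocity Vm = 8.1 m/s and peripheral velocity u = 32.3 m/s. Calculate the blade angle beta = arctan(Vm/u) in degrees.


beta = arctan(8.1 / 32.3) = 14.0780 degrees


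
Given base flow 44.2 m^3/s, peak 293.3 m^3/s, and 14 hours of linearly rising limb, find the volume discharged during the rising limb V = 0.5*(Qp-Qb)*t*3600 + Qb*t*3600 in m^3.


V = 0.5*(293.3 - 44.2)*14*3600 + 44.2*14*3600 = 8.5050e+06 m^3


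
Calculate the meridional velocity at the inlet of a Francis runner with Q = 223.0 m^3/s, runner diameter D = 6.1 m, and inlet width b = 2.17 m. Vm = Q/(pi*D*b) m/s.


Vm = 223.0 / (pi * 6.1 * 2.17) = 5.3625 m/s


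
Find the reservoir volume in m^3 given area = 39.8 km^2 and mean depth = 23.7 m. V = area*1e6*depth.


V = 39.8 * 1e6 * 23.7 = 9.4326e+08 m^3


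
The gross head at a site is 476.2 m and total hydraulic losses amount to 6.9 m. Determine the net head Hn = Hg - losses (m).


Hn = 476.2 - 6.9 = 469.3000 m


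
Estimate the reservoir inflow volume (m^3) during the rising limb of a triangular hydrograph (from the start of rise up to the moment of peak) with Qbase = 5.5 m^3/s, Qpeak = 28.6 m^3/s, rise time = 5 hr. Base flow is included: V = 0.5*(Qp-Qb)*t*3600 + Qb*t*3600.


V = 0.5*(28.6 - 5.5)*5*3600 + 5.5*5*3600 = 306900.0000 m^3


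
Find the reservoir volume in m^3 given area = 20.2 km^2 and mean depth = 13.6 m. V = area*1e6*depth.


V = 20.2 * 1e6 * 13.6 = 2.7472e+08 m^3


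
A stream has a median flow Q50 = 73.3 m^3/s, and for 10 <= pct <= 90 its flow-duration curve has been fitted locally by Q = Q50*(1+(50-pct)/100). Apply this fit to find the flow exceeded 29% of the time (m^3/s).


Q = 73.3 * (1 + (50 - 29)/100) = 88.6930 m^3/s


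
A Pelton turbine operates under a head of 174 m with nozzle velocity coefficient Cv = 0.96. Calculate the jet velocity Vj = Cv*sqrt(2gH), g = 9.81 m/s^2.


Vj = 0.96 * sqrt(2*9.81*174) = 56.0913 m/s


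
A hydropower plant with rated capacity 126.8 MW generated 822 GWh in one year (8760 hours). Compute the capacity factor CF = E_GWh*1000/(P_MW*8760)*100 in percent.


CF = 822 * 1000 / (126.8 * 8760) * 100 = 74.0029 %


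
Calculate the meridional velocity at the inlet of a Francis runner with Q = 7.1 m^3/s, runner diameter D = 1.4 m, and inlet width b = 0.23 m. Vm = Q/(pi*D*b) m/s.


Vm = 7.1 / (pi * 1.4 * 0.23) = 7.0186 m/s


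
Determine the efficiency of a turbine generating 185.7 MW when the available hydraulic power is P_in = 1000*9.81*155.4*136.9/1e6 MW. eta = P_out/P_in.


P_in = 1000 * 9.81 * 155.4 * 136.9 / 1e6 = 208.7005 MW
eta = 185.7 / 208.7005 = 0.8898


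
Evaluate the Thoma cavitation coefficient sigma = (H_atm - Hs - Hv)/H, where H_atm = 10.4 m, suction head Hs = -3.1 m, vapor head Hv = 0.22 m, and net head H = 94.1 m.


sigma = (10.4 - (-3.1) - 0.22) / 94.1 = 0.1411


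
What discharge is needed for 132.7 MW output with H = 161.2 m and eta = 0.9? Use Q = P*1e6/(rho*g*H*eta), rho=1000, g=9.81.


Q = 132.7 * 1e6 / (1000 * 9.81 * 161.2 * 0.9) = 93.2383 m^3/s


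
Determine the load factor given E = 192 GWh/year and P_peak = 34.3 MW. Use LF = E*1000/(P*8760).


LF = 192 * 1000 / (34.3 * 8760) = 0.6390


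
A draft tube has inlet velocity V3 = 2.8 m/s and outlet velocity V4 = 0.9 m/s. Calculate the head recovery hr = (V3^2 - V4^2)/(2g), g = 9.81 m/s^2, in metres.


hr = (2.8^2 - 0.9^2) / (2*9.81) = 0.3583 m


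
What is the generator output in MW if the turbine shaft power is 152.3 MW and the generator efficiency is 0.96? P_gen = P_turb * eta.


P_gen = 152.3 * 0.96 = 146.2080 MW


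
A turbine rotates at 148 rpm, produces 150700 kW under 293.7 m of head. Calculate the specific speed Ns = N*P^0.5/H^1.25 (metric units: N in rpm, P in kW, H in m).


Ns = 148 * 150700^0.5 / 293.7^1.25 = 47.2540


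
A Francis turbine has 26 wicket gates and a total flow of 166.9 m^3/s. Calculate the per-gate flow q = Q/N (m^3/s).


q = 166.9 / 26 = 6.4192 m^3/s


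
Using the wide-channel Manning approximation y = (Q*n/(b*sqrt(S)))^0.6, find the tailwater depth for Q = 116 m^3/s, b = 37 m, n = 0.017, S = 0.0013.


y = (116 * 0.017 / (37 * 0.0013^0.5))^0.6 = 1.2643 m


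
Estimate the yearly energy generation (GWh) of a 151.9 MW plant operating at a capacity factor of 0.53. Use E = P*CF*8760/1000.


E = 151.9 * 0.53 * 8760 / 1000 = 705.2413 GWh


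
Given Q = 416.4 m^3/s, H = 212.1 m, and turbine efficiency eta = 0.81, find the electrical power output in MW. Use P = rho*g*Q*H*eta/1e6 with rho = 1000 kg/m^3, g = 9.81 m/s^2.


P = 1000 * 9.81 * 416.4 * 212.1 * 0.81 / 1e6 = 701.7872 MW


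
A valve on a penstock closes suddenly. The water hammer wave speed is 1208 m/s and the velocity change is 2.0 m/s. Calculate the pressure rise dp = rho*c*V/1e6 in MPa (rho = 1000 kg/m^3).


dp = 1000 * 1208 * 2.0 / 1e6 = 2.4160 MPa


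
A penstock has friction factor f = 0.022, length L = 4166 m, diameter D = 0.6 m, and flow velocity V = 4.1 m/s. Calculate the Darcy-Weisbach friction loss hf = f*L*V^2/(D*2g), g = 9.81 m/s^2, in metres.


hf = 0.022 * 4166 * 4.1^2 / (0.6 * 2 * 9.81) = 130.8758 m


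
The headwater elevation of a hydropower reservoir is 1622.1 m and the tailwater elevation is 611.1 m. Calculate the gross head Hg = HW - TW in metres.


Hg = 1622.1 - 611.1 = 1011.0000 m


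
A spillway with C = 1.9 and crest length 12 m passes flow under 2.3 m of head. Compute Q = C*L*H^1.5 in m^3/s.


Q = 1.9 * 12 * 2.3^1.5 = 79.5292 m^3/s


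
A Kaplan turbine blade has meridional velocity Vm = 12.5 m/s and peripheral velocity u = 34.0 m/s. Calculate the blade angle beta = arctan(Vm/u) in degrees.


beta = arctan(12.5 / 34.0) = 20.1858 degrees


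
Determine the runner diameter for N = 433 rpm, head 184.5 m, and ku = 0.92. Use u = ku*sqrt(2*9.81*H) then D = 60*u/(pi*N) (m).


u = 0.92 * sqrt(2*9.81*184.5) = 55.3523 m/s
D = 60 * 55.3523 / (pi * 433) = 2.4415 m


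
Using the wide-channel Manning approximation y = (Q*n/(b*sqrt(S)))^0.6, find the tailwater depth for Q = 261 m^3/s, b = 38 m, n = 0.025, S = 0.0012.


y = (261 * 0.025 / (38 * 0.0012^0.5))^0.6 = 2.6129 m


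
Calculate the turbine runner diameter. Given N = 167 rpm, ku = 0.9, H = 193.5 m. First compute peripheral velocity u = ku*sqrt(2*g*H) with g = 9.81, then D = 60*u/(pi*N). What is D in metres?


u = 0.9 * sqrt(2*9.81*193.5) = 55.4540 m/s
D = 60 * 55.4540 / (pi * 167) = 6.3419 m


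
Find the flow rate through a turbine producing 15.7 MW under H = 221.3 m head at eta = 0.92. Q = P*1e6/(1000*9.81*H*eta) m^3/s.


Q = 15.7 * 1e6 / (1000 * 9.81 * 221.3 * 0.92) = 7.8607 m^3/s


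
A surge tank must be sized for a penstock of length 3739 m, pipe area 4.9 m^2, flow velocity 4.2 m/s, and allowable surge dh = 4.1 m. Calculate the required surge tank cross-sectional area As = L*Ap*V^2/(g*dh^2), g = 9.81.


As = 3739 * 4.9 * 4.2^2 / (9.81 * 4.1^2) = 1959.8075 m^2


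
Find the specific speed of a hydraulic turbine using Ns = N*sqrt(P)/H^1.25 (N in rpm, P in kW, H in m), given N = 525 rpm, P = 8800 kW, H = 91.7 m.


Ns = 525 * 8800^0.5 / 91.7^1.25 = 173.5557


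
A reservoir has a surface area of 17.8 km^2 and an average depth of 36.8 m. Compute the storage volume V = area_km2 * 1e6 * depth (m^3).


V = 17.8 * 1e6 * 36.8 = 6.5504e+08 m^3


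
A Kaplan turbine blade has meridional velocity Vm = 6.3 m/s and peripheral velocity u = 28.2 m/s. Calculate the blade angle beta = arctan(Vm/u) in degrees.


beta = arctan(6.3 / 28.2) = 12.5933 degrees


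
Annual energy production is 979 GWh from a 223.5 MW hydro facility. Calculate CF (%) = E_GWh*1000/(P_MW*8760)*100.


CF = 979 * 1000 / (223.5 * 8760) * 100 = 50.0036 %


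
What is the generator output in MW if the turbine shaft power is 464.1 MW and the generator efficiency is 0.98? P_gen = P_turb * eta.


P_gen = 464.1 * 0.98 = 454.8180 MW


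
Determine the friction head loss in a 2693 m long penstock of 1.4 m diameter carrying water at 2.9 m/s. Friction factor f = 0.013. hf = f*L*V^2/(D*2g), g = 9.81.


hf = 0.013 * 2693 * 2.9^2 / (1.4 * 2 * 9.81) = 10.7189 m


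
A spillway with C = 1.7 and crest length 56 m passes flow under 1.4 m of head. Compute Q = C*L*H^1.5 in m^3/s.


Q = 1.7 * 56 * 1.4^1.5 = 157.6990 m^3/s


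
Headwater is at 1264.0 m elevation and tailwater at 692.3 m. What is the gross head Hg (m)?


Hg = 1264.0 - 692.3 = 571.7000 m


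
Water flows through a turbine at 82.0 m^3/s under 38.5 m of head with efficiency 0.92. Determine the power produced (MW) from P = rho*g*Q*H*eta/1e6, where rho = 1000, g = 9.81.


P = 1000 * 9.81 * 82.0 * 38.5 * 0.92 / 1e6 = 28.4926 MW


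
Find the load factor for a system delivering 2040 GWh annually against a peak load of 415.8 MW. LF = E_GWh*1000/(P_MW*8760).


LF = 2040 * 1000 / (415.8 * 8760) = 0.5601


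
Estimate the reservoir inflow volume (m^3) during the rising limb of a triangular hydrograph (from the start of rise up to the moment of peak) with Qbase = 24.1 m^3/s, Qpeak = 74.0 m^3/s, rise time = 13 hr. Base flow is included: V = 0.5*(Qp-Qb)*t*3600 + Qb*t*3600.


V = 0.5*(74.0 - 24.1)*13*3600 + 24.1*13*3600 = 2.2955e+06 m^3


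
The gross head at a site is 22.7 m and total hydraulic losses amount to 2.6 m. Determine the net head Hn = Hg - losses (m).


Hn = 22.7 - 2.6 = 20.1000 m


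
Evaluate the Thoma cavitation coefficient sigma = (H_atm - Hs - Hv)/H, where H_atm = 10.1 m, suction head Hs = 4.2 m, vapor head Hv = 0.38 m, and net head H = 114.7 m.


sigma = (10.1 - 4.2 - 0.38) / 114.7 = 0.0481


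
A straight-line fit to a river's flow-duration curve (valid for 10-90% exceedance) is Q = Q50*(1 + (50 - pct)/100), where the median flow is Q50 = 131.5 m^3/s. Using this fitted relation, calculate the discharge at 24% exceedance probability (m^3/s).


Q = 131.5 * (1 + (50 - 24)/100) = 165.6900 m^3/s


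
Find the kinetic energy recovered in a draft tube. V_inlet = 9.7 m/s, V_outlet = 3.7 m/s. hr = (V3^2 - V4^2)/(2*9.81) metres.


hr = (9.7^2 - 3.7^2) / (2*9.81) = 4.0979 m


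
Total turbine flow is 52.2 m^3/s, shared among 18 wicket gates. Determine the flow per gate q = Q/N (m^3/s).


q = 52.2 / 18 = 2.9000 m^3/s


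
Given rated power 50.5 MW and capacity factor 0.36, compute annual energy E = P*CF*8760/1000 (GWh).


E = 50.5 * 0.36 * 8760 / 1000 = 159.2568 GWh


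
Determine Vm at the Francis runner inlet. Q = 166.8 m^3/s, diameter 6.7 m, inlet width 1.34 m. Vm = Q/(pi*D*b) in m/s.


Vm = 166.8 / (pi * 6.7 * 1.34) = 5.9138 m/s


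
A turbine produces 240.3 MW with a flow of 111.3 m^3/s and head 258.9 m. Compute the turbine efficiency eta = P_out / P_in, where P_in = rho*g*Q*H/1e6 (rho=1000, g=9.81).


P_in = 1000 * 9.81 * 111.3 * 258.9 / 1e6 = 282.6807 MW
eta = 240.3 / 282.6807 = 0.8501


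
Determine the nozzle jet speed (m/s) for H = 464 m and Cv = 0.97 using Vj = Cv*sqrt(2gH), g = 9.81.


Vj = 0.97 * sqrt(2*9.81*464) = 92.5508 m/s


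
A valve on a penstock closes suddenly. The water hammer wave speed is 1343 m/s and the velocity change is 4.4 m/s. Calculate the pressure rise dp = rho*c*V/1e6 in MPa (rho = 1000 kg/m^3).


dp = 1000 * 1343 * 4.4 / 1e6 = 5.9092 MPa


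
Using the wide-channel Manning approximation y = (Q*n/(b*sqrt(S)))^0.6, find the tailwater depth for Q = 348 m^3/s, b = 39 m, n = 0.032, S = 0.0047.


y = (348 * 0.032 / (39 * 0.0047^0.5))^0.6 = 2.3538 m


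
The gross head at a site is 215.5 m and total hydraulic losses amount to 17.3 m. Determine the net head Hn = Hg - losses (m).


Hn = 215.5 - 17.3 = 198.2000 m


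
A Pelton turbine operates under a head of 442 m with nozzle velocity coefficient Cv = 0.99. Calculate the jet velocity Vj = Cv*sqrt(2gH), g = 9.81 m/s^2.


Vj = 0.99 * sqrt(2*9.81*442) = 92.1926 m/s


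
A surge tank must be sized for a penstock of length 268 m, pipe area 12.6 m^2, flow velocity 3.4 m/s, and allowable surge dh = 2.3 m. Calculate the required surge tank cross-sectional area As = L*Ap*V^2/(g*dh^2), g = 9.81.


As = 268 * 12.6 * 3.4^2 / (9.81 * 2.3^2) = 752.2089 m^2


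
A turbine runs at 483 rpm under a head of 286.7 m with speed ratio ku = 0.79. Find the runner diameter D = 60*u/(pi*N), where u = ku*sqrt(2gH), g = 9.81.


u = 0.79 * sqrt(2*9.81*286.7) = 59.2503 m/s
D = 60 * 59.2503 / (pi * 483) = 2.3429 m


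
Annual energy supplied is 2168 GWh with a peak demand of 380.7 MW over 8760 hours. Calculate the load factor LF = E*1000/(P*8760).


LF = 2168 * 1000 / (380.7 * 8760) = 0.6501


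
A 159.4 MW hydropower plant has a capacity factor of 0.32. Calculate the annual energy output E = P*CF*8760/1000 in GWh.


E = 159.4 * 0.32 * 8760 / 1000 = 446.8301 GWh


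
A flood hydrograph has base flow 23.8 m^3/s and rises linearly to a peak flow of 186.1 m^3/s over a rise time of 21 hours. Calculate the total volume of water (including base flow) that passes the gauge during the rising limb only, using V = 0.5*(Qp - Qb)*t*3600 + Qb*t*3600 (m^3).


V = 0.5*(186.1 - 23.8)*21*3600 + 23.8*21*3600 = 7.9342e+06 m^3


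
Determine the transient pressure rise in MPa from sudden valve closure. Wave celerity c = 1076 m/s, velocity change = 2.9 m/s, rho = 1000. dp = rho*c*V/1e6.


dp = 1000 * 1076 * 2.9 / 1e6 = 3.1204 MPa


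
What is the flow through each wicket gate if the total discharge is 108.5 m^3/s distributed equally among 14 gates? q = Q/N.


q = 108.5 / 14 = 7.7500 m^3/s


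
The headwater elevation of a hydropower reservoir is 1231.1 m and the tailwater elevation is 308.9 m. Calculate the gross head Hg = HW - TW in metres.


Hg = 1231.1 - 308.9 = 922.2000 m


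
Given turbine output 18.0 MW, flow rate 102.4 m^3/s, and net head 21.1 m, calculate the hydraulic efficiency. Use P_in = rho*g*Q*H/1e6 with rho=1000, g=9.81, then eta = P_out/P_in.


P_in = 1000 * 9.81 * 102.4 * 21.1 / 1e6 = 21.1959 MW
eta = 18.0 / 21.1959 = 0.8492


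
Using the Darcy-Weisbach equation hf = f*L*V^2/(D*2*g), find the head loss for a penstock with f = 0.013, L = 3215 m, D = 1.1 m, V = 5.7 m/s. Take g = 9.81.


hf = 0.013 * 3215 * 5.7^2 / (1.1 * 2 * 9.81) = 62.9191 m


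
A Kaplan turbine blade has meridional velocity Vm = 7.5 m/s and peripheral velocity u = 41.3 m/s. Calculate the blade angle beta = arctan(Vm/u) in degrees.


beta = arctan(7.5 / 41.3) = 10.2926 degrees


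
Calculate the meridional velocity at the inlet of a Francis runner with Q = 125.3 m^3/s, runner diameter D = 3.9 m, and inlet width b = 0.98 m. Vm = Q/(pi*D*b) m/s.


Vm = 125.3 / (pi * 3.9 * 0.98) = 10.4354 m/s


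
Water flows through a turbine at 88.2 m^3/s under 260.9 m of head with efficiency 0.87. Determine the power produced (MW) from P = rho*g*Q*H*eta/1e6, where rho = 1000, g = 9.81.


P = 1000 * 9.81 * 88.2 * 260.9 * 0.87 / 1e6 = 196.3952 MW


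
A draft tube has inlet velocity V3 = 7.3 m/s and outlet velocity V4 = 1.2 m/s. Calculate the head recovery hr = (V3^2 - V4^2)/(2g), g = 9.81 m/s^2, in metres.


hr = (7.3^2 - 1.2^2) / (2*9.81) = 2.6427 m


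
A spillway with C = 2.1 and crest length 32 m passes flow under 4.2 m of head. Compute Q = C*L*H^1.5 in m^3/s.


Q = 2.1 * 32 * 4.2^1.5 = 578.4199 m^3/s


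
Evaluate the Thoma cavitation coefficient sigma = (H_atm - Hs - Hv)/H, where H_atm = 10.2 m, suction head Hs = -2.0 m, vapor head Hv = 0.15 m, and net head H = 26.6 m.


sigma = (10.2 - (-2.0) - 0.15) / 26.6 = 0.4530


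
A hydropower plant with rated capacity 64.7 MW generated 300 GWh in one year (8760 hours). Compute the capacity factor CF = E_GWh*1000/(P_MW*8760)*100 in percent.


CF = 300 * 1000 / (64.7 * 8760) * 100 = 52.9313 %


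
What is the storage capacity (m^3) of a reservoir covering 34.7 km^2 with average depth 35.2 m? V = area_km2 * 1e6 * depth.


V = 34.7 * 1e6 * 35.2 = 1.2214e+09 m^3


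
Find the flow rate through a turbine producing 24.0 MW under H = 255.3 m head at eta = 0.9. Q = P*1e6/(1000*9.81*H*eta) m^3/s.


Q = 24.0 * 1e6 / (1000 * 9.81 * 255.3 * 0.9) = 10.6475 m^3/s


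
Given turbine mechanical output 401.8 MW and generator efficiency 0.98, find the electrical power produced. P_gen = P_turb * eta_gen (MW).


P_gen = 401.8 * 0.98 = 393.7640 MW


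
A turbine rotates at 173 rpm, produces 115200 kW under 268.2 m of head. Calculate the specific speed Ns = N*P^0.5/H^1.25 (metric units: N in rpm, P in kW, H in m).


Ns = 173 * 115200^0.5 / 268.2^1.25 = 54.1002


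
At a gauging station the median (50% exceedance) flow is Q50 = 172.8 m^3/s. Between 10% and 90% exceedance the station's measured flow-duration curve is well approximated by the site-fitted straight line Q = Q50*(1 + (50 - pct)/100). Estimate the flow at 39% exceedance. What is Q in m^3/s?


Q = 172.8 * (1 + (50 - 39)/100) = 191.8080 m^3/s


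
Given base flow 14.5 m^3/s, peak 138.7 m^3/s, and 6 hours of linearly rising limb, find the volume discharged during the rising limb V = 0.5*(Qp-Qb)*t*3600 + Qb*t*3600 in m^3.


V = 0.5*(138.7 - 14.5)*6*3600 + 14.5*6*3600 = 1.6546e+06 m^3


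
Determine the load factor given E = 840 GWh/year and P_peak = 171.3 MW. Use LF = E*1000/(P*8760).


LF = 840 * 1000 / (171.3 * 8760) = 0.5598


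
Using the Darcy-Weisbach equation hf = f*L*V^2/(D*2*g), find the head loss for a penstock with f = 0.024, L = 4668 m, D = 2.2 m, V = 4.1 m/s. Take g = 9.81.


hf = 0.024 * 4668 * 4.1^2 / (2.2 * 2 * 9.81) = 43.6303 m


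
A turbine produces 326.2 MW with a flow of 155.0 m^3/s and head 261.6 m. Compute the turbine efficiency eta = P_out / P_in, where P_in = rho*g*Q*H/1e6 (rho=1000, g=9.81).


P_in = 1000 * 9.81 * 155.0 * 261.6 / 1e6 = 397.7759 MW
eta = 326.2 / 397.7759 = 0.8201


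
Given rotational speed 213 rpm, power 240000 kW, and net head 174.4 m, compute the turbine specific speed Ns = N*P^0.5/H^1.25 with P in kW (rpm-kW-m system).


Ns = 213 * 240000^0.5 / 174.4^1.25 = 164.6464


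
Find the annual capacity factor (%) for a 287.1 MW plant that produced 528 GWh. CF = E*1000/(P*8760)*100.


CF = 528 * 1000 / (287.1 * 8760) * 100 = 20.9941 %


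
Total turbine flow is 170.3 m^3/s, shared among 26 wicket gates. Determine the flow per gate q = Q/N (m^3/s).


q = 170.3 / 26 = 6.5500 m^3/s


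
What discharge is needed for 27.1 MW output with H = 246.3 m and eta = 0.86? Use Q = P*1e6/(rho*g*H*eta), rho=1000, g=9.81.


Q = 27.1 * 1e6 / (1000 * 9.81 * 246.3 * 0.86) = 13.0418 m^3/s


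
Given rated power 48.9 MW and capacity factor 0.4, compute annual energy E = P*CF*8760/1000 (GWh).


E = 48.9 * 0.4 * 8760 / 1000 = 171.3456 GWh


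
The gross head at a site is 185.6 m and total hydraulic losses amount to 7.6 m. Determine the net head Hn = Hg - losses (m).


Hn = 185.6 - 7.6 = 178.0000 m


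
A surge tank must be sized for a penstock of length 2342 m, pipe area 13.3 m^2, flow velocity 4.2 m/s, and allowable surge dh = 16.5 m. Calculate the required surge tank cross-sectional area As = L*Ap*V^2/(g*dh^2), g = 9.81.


As = 2342 * 13.3 * 4.2^2 / (9.81 * 16.5^2) = 205.7312 m^2


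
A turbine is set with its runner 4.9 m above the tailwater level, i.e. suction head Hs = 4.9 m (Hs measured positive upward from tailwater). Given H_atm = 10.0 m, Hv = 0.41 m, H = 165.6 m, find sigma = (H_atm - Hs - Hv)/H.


sigma = (10.0 - 4.9 - 0.41) / 165.6 = 0.0283


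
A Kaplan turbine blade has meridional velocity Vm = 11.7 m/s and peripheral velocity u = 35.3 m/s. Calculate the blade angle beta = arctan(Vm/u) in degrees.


beta = arctan(11.7 / 35.3) = 18.3375 degrees


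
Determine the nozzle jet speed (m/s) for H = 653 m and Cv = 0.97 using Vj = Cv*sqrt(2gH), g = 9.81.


Vj = 0.97 * sqrt(2*9.81*653) = 109.7938 m/s


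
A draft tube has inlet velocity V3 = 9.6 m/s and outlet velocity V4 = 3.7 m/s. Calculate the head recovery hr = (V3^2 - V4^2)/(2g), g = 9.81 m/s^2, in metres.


hr = (9.6^2 - 3.7^2) / (2*9.81) = 3.9995 m


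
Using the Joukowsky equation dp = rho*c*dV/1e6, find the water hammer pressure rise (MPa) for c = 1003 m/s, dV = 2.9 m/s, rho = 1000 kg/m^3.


dp = 1000 * 1003 * 2.9 / 1e6 = 2.9087 MPa


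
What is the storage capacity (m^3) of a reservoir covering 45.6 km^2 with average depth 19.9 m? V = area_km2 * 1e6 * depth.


V = 45.6 * 1e6 * 19.9 = 9.0744e+08 m^3


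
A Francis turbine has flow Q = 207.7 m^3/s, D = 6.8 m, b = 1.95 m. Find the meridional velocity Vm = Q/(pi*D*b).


Vm = 207.7 / (pi * 6.8 * 1.95) = 4.9859 m/s


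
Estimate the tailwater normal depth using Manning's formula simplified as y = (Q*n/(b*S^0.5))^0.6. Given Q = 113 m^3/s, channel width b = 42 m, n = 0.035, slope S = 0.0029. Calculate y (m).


y = (113 * 0.035 / (42 * 0.0029^0.5))^0.6 = 1.3984 m


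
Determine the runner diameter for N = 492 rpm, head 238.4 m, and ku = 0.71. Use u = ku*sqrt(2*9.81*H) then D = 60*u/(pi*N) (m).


u = 0.71 * sqrt(2*9.81*238.4) = 48.5580 m/s
D = 60 * 48.5580 / (pi * 492) = 1.8849 m


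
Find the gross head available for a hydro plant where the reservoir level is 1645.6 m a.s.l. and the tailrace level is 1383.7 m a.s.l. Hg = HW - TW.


Hg = 1645.6 - 1383.7 = 261.9000 m


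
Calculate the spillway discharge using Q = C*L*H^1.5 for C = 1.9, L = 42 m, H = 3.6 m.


Q = 1.9 * 42 * 3.6^1.5 = 545.0755 m^3/s


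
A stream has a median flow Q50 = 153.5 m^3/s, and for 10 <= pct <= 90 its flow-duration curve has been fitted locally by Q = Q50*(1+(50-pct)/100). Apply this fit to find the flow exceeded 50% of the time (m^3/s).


Q = 153.5 * (1 + (50 - 50)/100) = 153.5000 m^3/s


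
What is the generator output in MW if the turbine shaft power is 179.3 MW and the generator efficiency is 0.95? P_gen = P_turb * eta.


P_gen = 179.3 * 0.95 = 170.3350 MW


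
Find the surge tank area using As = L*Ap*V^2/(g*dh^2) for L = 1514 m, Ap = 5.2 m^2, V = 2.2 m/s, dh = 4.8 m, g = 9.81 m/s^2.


As = 1514 * 5.2 * 2.2^2 / (9.81 * 4.8^2) = 168.5866 m^2


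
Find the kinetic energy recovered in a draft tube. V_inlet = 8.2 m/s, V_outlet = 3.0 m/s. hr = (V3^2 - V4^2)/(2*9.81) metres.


hr = (8.2^2 - 3.0^2) / (2*9.81) = 2.9684 m


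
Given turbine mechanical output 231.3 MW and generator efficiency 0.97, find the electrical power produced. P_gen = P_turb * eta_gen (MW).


P_gen = 231.3 * 0.97 = 224.3610 MW


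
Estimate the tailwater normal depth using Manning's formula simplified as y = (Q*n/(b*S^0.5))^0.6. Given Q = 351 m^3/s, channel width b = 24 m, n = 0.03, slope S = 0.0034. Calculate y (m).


y = (351 * 0.03 / (24 * 0.0034^0.5))^0.6 = 3.3565 m


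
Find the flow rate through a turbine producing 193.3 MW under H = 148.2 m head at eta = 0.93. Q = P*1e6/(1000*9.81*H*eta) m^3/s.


Q = 193.3 * 1e6 / (1000 * 9.81 * 148.2 * 0.93) = 142.9656 m^3/s


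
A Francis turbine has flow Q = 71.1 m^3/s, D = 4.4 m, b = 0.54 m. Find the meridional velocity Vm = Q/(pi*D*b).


Vm = 71.1 / (pi * 4.4 * 0.54) = 9.5252 m/s


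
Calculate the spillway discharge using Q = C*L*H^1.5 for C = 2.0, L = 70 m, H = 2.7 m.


Q = 2.0 * 70 * 2.7^1.5 = 621.1174 m^3/s


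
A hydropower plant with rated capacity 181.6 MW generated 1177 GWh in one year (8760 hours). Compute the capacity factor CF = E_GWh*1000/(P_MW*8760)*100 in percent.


CF = 1177 * 1000 / (181.6 * 8760) * 100 = 73.9872 %


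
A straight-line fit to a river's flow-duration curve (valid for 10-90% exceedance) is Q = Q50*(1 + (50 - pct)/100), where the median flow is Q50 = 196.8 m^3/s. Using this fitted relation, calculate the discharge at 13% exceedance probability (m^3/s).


Q = 196.8 * (1 + (50 - 13)/100) = 269.6160 m^3/s


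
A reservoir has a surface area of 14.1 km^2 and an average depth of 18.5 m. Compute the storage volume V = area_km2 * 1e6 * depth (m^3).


V = 14.1 * 1e6 * 18.5 = 2.6085e+08 m^3


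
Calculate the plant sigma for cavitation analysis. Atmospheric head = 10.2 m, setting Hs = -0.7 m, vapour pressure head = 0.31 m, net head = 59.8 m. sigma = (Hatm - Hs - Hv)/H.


sigma = (10.2 - (-0.7) - 0.31) / 59.8 = 0.1771


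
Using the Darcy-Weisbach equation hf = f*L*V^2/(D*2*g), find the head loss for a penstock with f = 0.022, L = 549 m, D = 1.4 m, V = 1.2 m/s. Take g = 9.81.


hf = 0.022 * 549 * 1.2^2 / (1.4 * 2 * 9.81) = 0.6332 m


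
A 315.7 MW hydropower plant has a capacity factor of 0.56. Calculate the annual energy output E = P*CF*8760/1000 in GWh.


E = 315.7 * 0.56 * 8760 / 1000 = 1548.6979 GWh


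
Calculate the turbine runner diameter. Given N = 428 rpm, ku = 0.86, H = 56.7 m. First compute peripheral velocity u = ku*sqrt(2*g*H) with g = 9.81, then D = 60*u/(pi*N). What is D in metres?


u = 0.86 * sqrt(2*9.81*56.7) = 28.6840 m/s
D = 60 * 28.6840 / (pi * 428) = 1.2800 m


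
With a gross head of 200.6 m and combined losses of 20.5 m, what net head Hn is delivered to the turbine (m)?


Hn = 200.6 - 20.5 = 180.1000 m


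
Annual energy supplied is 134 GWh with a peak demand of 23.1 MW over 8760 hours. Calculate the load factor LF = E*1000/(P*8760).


LF = 134 * 1000 / (23.1 * 8760) = 0.6622


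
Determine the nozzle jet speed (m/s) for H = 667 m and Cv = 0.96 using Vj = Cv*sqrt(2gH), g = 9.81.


Vj = 0.96 * sqrt(2*9.81*667) = 109.8206 m/s


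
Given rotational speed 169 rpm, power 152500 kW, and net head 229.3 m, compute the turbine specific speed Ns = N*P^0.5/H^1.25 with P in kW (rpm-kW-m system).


Ns = 169 * 152500^0.5 / 229.3^1.25 = 73.9633


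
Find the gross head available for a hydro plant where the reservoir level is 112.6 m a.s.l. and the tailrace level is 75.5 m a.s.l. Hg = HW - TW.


Hg = 112.6 - 75.5 = 37.1000 m


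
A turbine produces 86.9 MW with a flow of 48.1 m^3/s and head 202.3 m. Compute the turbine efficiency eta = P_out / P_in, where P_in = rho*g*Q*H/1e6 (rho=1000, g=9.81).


P_in = 1000 * 9.81 * 48.1 * 202.3 / 1e6 = 95.4575 MW
eta = 86.9 / 95.4575 = 0.9104


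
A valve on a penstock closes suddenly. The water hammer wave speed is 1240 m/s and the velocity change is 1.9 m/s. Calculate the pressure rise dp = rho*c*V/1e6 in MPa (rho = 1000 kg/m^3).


dp = 1000 * 1240 * 1.9 / 1e6 = 2.3560 MPa


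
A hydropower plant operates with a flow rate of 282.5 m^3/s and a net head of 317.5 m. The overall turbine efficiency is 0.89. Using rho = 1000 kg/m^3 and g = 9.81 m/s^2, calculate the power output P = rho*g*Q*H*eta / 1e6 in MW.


P = 1000 * 9.81 * 282.5 * 317.5 * 0.89 / 1e6 = 783.1072 MW
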